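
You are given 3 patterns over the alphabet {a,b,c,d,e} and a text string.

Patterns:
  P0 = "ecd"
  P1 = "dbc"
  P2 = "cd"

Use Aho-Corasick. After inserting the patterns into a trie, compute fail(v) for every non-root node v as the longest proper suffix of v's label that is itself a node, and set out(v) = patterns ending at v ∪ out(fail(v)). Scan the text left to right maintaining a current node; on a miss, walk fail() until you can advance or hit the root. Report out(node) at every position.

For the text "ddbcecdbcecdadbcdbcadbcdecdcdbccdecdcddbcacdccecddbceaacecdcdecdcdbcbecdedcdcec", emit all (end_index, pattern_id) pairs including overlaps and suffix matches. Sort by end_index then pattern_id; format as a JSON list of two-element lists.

Construct AC machine:
Trie nodes:
  0='ε' goto c→7 d→4 e→1
  1='e' goto c→2
  2='ec' goto d→3
  3='ecd' goto ·  [P0 ends]
  4='d' goto b→5
  5='db' goto c→6
  6='dbc' goto ·  [P1 ends]
  7='c' goto d→8
  8='cd' goto ·  [P2 ends]

Failure links (BFS by depth):
  n1('e'): parent n0 fail=0; on 'e' 0 → fail=0;  out ∅∪∅=∅
  n4('d'): parent n0 fail=0; on 'd' 0 → fail=0;  out ∅∪∅=∅
  n7('c'): parent n0 fail=0; on 'c' 0 → fail=0;  out ∅∪∅=∅
  n2('ec'): parent n1 fail=0; on 'c' 0 → fail=7;  out ∅∪∅=∅
  n5('db'): parent n4 fail=0; on 'b' 0 → fail=0;  out ∅∪∅=∅
  n8('cd'): parent n7 fail=0; on 'd' 0 → fail=4;  out {2}∪∅={2}
  n3('ecd'): parent n2 fail=7; on 'd' 7 → fail=8;  out {0}∪{2}={0,2}
  n6('dbc'): parent n5 fail=0; on 'c' 0 → fail=7;  out {1}∪∅={1}

Text stream:
[0] read 'd'  n0⇒n4
[1] read 'd'  n4⇒n4 (fail-walked)
[2] read 'b'  n4⇒n5
[3] read 'c'  n5⇒n6  → match P1@[1:3]
[4] read 'e'  n6⇒n1 (fail-walked)
[5] read 'c'  n1⇒n2
[6] read 'd'  n2⇒n3  → match P0@[4:6],P2@[5:6]
[7] read 'b'  n3⇒n5 (fail-walked)
[8] read 'c'  n5⇒n6  → match P1@[6:8]
[9] read 'e'  n6⇒n1 (fail-walked)
[10] read 'c'  n1⇒n2
[11] read 'd'  n2⇒n3  → match P0@[9:11],P2@[10:11]
[12] read 'a'  n3⇒n0 (fail-walked)
[13] read 'd'  n0⇒n4
[14] read 'b'  n4⇒n5
[15] read 'c'  n5⇒n6  → match P1@[13:15]
[16] read 'd'  n6⇒n8 (fail-walked)  → match P2@[15:16]
[17] read 'b'  n8⇒n5 (fail-walked)
[18] read 'c'  n5⇒n6  → match P1@[16:18]
[19] read 'a'  n6⇒n0 (fail-walked)
[20] read 'd'  n0⇒n4
[21] read 'b'  n4⇒n5
[22] read 'c'  n5⇒n6  → match P1@[20:22]
[23] read 'd'  n6⇒n8 (fail-walked)  → match P2@[22:23]
[24] read 'e'  n8⇒n1 (fail-walked)
[25] read 'c'  n1⇒n2
[26] read 'd'  n2⇒n3  → match P0@[24:26],P2@[25:26]
[27] read 'c'  n3⇒n7 (fail-walked)
[28] read 'd'  n7⇒n8  → match P2@[27:28]
[29] read 'b'  n8⇒n5 (fail-walked)
[30] read 'c'  n5⇒n6  → match P1@[28:30]
[31] read 'c'  n6⇒n7 (fail-walked)
[32] read 'd'  n7⇒n8  → match P2@[31:32]
[33] read 'e'  n8⇒n1 (fail-walked)
[34] read 'c'  n1⇒n2
[35] read 'd'  n2⇒n3  → match P0@[33:35],P2@[34:35]
[36] read 'c'  n3⇒n7 (fail-walked)
[37] read 'd'  n7⇒n8  → match P2@[36:37]
[38] read 'd'  n8⇒n4 (fail-walked)
[39] read 'b'  n4⇒n5
[40] read 'c'  n5⇒n6  → match P1@[38:40]
[41] read 'a'  n6⇒n0 (fail-walked)
[42] read 'c'  n0⇒n7
[43] read 'd'  n7⇒n8  → match P2@[42:43]
[44] read 'c'  n8⇒n7 (fail-walked)
[45] read 'c'  n7⇒n7 (fail-walked)
[46] read 'e'  n7⇒n1 (fail-walked)
[47] read 'c'  n1⇒n2
[48] read 'd'  n2⇒n3  → match P0@[46:48],P2@[47:48]
[49] read 'd'  n3⇒n4 (fail-walked)
[50] read 'b'  n4⇒n5
[51] read 'c'  n5⇒n6  → match P1@[49:51]
[52] read 'e'  n6⇒n1 (fail-walked)
[53] read 'a'  n1⇒n0 (fail-walked)
[54] read 'a'  n0⇒n0
[55] read 'c'  n0⇒n7
[56] read 'e'  n7⇒n1 (fail-walked)
[57] read 'c'  n1⇒n2
[58] read 'd'  n2⇒n3  → match P0@[56:58],P2@[57:58]
[59] read 'c'  n3⇒n7 (fail-walked)
[60] read 'd'  n7⇒n8  → match P2@[59:60]
[61] read 'e'  n8⇒n1 (fail-walked)
[62] read 'c'  n1⇒n2
[63] read 'd'  n2⇒n3  → match P0@[61:63],P2@[62:63]
[64] read 'c'  n3⇒n7 (fail-walked)
[65] read 'd'  n7⇒n8  → match P2@[64:65]
[66] read 'b'  n8⇒n5 (fail-walked)
[67] read 'c'  n5⇒n6  → match P1@[65:67]
[68] read 'b'  n6⇒n0 (fail-walked)
[69] read 'e'  n0⇒n1
[70] read 'c'  n1⇒n2
[71] read 'd'  n2⇒n3  → match P0@[69:71],P2@[70:71]
[72] read 'e'  n3⇒n1 (fail-walked)
[73] read 'd'  n1⇒n4 (fail-walked)
[74] read 'c'  n4⇒n7 (fail-walked)
[75] read 'd'  n7⇒n8  → match P2@[74:75]
[76] read 'c'  n8⇒n7 (fail-walked)
[77] read 'e'  n7⇒n1 (fail-walked)
[78] read 'c'  n1⇒n2

Matches: [[3,1],[6,0],[6,2],[8,1],[11,0],[11,2],[15,1],[16,2],[18,1],[22,1],[23,2],[26,0],[26,2],[28,2],[30,1],[32,2],[35,0],[35,2],[37,2],[40,1],[43,2],[48,0],[48,2],[51,1],[58,0],[58,2],[60,2],[63,0],[63,2],[65,2],[67,1],[71,0],[71,2],[75,2]]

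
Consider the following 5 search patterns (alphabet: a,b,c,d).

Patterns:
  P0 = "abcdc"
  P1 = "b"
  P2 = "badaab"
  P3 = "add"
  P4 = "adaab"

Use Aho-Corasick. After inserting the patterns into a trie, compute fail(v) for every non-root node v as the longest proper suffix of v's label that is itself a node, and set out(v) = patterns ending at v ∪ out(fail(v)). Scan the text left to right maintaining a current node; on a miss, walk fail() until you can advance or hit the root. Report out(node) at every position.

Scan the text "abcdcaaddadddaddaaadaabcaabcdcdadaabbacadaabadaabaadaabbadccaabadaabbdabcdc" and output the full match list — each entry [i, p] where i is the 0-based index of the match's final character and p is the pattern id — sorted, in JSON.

Build:
Trie (insert patterns):
  n0 'ε': a→1 b→6
  n1 'a': b→2 d→12
  n2 'ab': c→3
  n3 'abc': d→4
  n4 'abcd': c→5
  n5 'abcdc': ·  ←P0
  n6 'b': a→7  ←P1
  n7 'ba': d→8
  n8 'bad': a→9
  n9 'bada': a→10
  n10 'badaa': b→11
  n11 'badaab': ·  ←P2
  n12 'ad': a→14 d→13
  n13 'add': ·  ←P3
  n14 'ada': a→15
  n15 'adaa': b→16
  n16 'adaab': ·  ←P4

BFS fail/out derivation:
  n1('a'): parent n0 fail=0; on 'a' 0 → fail=0;  out ∅∪∅=∅
  n6('b'): parent n0 fail=0; on 'b' 0 → fail=0;  out {1}∪∅={1}
  n2('ab'): parent n1 fail=0; on 'b' 0 → fail=6;  out ∅∪{1}={1}
  n7('ba'): parent n6 fail=0; on 'a' 0 → fail=1;  out ∅∪∅=∅
  n12('ad'): parent n1 fail=0; on 'd' 0 → fail=0;  out ∅∪∅=∅
  n3('abc'): parent n2 fail=6; on 'c' 6→0 → fail=0;  out ∅∪∅=∅
  n8('bad'): parent n7 fail=1; on 'd' 1 → fail=12;  out ∅∪∅=∅
  n13('add'): parent n12 fail=0; on 'd' 0 → fail=0;  out {3}∪∅={3}
  n14('ada'): parent n12 fail=0; on 'a' 0 → fail=1;  out ∅∪∅=∅
  n4('abcd'): parent n3 fail=0; on 'd' 0 → fail=0;  out ∅∪∅=∅
  n9('bada'): parent n8 fail=12; on 'a' 12 → fail=14;  out ∅∪∅=∅
  n15('adaa'): parent n14 fail=1; on 'a' 1→0 → fail=1;  out ∅∪∅=∅
  n5('abcdc'): parent n4 fail=0; on 'c' 0 → fail=0;  out {0}∪∅={0}
  n10('badaa'): parent n9 fail=14; on 'a' 14 → fail=15;  out ∅∪∅=∅
  n16('adaab'): parent n15 fail=1; on 'b' 1 → fail=2;  out {4}∪{1}={1,4}
  n11('badaab'): parent n10 fail=15; on 'b' 15 → fail=16;  out {2}∪{1,4}={1,2,4}

Run:
[0] read 'a'  n0⇒n1
[1] read 'b'  n1⇒n2  emit P1@[1:1]
[2] read 'c'  n2⇒n3
[3] read 'd'  n3⇒n4
[4] read 'c'  n4⇒n5  emit P0@[0:4]
[5] read 'a'  n5⇒n1 (fail-walked)
[6] read 'a'  n1⇒n1 (fail-walked)
[7] read 'd'  n1⇒n12
[8] read 'd'  n12⇒n13  emit P3@[6:8]
[9] read 'a'  n13⇒n1 (fail-walked)
[10] read 'd'  n1⇒n12
[11] read 'd'  n12⇒n13  emit P3@[9:11]
[12] read 'd'  n13⇒n0 (fail-walked)
[13] read 'a'  n0⇒n1
[14] read 'd'  n1⇒n12
[15] read 'd'  n12⇒n13  emit P3@[13:15]
[16] read 'a'  n13⇒n1 (fail-walked)
[17] read 'a'  n1⇒n1 (fail-walked)
[18] read 'a'  n1⇒n1 (fail-walked)
[19] read 'd'  n1⇒n12
[20] read 'a'  n12⇒n14
[21] read 'a'  n14⇒n15
[22] read 'b'  n15⇒n16  emit P1@[22:22],P4@[18:22]
[23] read 'c'  n16⇒n3 (fail-walked)
[24] read 'a'  n3⇒n1 (fail-walked)
[25] read 'a'  n1⇒n1 (fail-walked)
[26] read 'b'  n1⇒n2  emit P1@[26:26]
[27] read 'c'  n2⇒n3
[28] read 'd'  n3⇒n4
[29] read 'c'  n4⇒n5  emit P0@[25:29]
[30] read 'd'  n5⇒n0 (fail-walked)
[31] read 'a'  n0⇒n1
[32] read 'd'  n1⇒n12
[33] read 'a'  n12⇒n14
[34] read 'a'  n14⇒n15
[35] read 'b'  n15⇒n16  emit P1@[35:35],P4@[31:35]
[36] read 'b'  n16⇒n6 (fail-walked)  emit P1@[36:36]
[37] read 'a'  n6⇒n7
[38] read 'c'  n7⇒n0 (fail-walked)
[39] read 'a'  n0⇒n1
[40] read 'd'  n1⇒n12
[41] read 'a'  n12⇒n14
[42] read 'a'  n14⇒n15
[43] read 'b'  n15⇒n16  emit P1@[43:43],P4@[39:43]
[44] read 'a'  n16⇒n7 (fail-walked)
[45] read 'd'  n7⇒n8
[46] read 'a'  n8⇒n9
[47] read 'a'  n9⇒n10
[48] read 'b'  n10⇒n11  emit P1@[48:48],P2@[43:48],P4@[44:48]
[49] read 'a'  n11⇒n7 (fail-walked)
[50] read 'a'  n7⇒n1 (fail-walked)
[51] read 'd'  n1⇒n12
[52] read 'a'  n12⇒n14
[53] read 'a'  n14⇒n15
[54] read 'b'  n15⇒n16  emit P1@[54:54],P4@[50:54]
[55] read 'b'  n16⇒n6 (fail-walked)  emit P1@[55:55]
[56] read 'a'  n6⇒n7
[57] read 'd'  n7⇒n8
[58] read 'c'  n8⇒n0 (fail-walked)
[59] read 'c'  n0⇒n0
[60] read 'a'  n0⇒n1
[61] read 'a'  n1⇒n1 (fail-walked)
[62] read 'b'  n1⇒n2  emit P1@[62:62]
[63] read 'a'  n2⇒n7 (fail-walked)
[64] read 'd'  n7⇒n8
[65] read 'a'  n8⇒n9
[66] read 'a'  n9⇒n10
[67] read 'b'  n10⇒n11  emit P1@[67:67],P2@[62:67],P4@[63:67]
[68] read 'b'  n11⇒n6 (fail-walked)  emit P1@[68:68]
[69] read 'd'  n6⇒n0 (fail-walked)
[70] read 'a'  n0⇒n1
[71] read 'b'  n1⇒n2  emit P1@[71:71]
[72] read 'c'  n2⇒n3
[73] read 'd'  n3⇒n4
[74] read 'c'  n4⇒n5  emit P0@[70:74]

Result: [[1,1],[4,0],[8,3],[11,3],[15,3],[22,1],[22,4],[26,1],[29,0],[35,1],[35,4],[36,1],[43,1],[43,4],[48,1],[48,2],[48,4],[54,1],[54,4],[55,1],[62,1],[67,1],[67,2],[67,4],[68,1],[71,1],[74,0]]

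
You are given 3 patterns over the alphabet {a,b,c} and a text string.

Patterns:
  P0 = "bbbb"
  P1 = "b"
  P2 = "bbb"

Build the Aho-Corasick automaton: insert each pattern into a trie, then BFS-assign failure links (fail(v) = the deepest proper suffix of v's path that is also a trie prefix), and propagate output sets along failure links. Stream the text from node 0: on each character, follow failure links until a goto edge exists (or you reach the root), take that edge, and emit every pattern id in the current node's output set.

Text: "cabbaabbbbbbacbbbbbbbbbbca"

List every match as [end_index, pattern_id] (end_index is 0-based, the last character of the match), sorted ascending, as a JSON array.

Build:
Trie (insert patterns):
  0='ε' goto b→1
  1='b' goto b→2  ←P1
  2='bb' goto b→3
  3='bbb' goto b→4  ←P2
  4='bbbb' goto ·  ←P0

BFS fail/out derivation:
  fail(1) 'b': from fail(0)=0 chase 'b': 0 ⇒ 0;  out={1}∪out(0)={1}
  fail(2) 'bb': from fail(1)=0 chase 'b': 0 ⇒ 1;  out=∅∪out(1)={1}
  fail(3) 'bbb': from fail(2)=1 chase 'b': 1 ⇒ 2;  out={2}∪out(2)={1,2}
  fail(4) 'bbbb': from fail(3)=2 chase 'b': 2 ⇒ 3;  out={0}∪out(3)={0,1,2}

Text stream:
pos 0 'c': at 0
pos 1 'a': at 0
pos 2 'b': at 1  emit P1@[2:2]
pos 3 'b': at 2  emit P1@[3:3]
pos 4 'a': at 0 (via fail)
pos 5 'a': at 0
pos 6 'b': at 1  emit P1@[6:6]
pos 7 'b': at 2  emit P1@[7:7]
pos 8 'b': at 3  emit P1@[8:8],P2@[6:8]
pos 9 'b': at 4  emit P0@[6:9],P1@[9:9],P2@[7:9]
pos 10 'b': at 4 (via fail)  emit P0@[7:10],P1@[10:10],P2@[8:10]
pos 11 'b': at 4 (via fail)  emit P0@[8:11],P1@[11:11],P2@[9:11]
pos 12 'a': at 0 (via fail)
pos 13 'c': at 0
pos 14 'b': at 1  emit P1@[14:14]
pos 15 'b': at 2  emit P1@[15:15]
pos 16 'b': at 3  emit P1@[16:16],P2@[14:16]
pos 17 'b': at 4  emit P0@[14:17],P1@[17:17],P2@[15:17]
pos 18 'b': at 4 (via fail)  emit P0@[15:18],P1@[18:18],P2@[16:18]
pos 19 'b': at 4 (via fail)  emit P0@[16:19],P1@[19:19],P2@[17:19]
pos 20 'b': at 4 (via fail)  emit P0@[17:20],P1@[20:20],P2@[18:20]
pos 21 'b': at 4 (via fail)  emit P0@[18:21],P1@[21:21],P2@[19:21]
pos 22 'b': at 4 (via fail)  emit P0@[19:22],P1@[22:22],P2@[20:22]
pos 23 'b': at 4 (via fail)  emit P0@[20:23],P1@[23:23],P2@[21:23]
pos 24 'c': at 0 (via fail)
pos 25 'a': at 0

All matches (sorted): [[2,1],[3,1],[6,1],[7,1],[8,1],[8,2],[9,0],[9,1],[9,2],[10,0],[10,1],[10,2],[11,0],[11,1],[11,2],[14,1],[15,1],[16,1],[16,2],[17,0],[17,1],[17,2],[18,0],[18,1],[18,2],[19,0],[19,1],[19,2],[20,0],[20,1],[20,2],[21,0],[21,1],[21,2],[22,0],[22,1],[22,2],[23,0],[23,1],[23,2]]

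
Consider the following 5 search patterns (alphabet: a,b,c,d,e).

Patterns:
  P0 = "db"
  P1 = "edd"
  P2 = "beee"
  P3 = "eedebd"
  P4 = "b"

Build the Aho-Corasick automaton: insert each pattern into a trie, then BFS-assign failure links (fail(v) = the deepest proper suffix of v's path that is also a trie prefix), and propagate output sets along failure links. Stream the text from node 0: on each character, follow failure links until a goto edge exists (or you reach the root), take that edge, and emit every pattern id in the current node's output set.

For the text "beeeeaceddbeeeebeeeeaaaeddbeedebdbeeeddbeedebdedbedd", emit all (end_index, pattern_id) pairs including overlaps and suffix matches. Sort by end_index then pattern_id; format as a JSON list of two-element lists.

Construct AC machine:
Trie nodes:
  n0 'ε': b→6 d→1 e→3
  n1 'd': b→2
  n2 'db': ·  ←P0
  n3 'e': d→4 e→10
  n4 'ed': d→5
  n5 'edd': ·  ←P1
  n6 'b': e→7  ←P4
  n7 'be': e→8
  n8 'bee': e→9
  n9 'beee': ·  ←P2
  n10 'ee': d→11
  n11 'eed': e→12
  n12 'eede': b→13
  n13 'eedeb': d→14
  n14 'eedebd': ·  ←P3

BFS fail/out derivation:
  n1('d'): parent n0 fail=0; on 'd' 0 → fail=0;  out ∅∪∅=∅
  n3('e'): parent n0 fail=0; on 'e' 0 → fail=0;  out ∅∪∅=∅
  n6('b'): parent n0 fail=0; on 'b' 0 → fail=0;  out {4}∪∅={4}
  n2('db'): parent n1 fail=0; on 'b' 0 → fail=6;  out {0}∪{4}={0,4}
  n4('ed'): parent n3 fail=0; on 'd' 0 → fail=1;  out ∅∪∅=∅
  n7('be'): parent n6 fail=0; on 'e' 0 → fail=3;  out ∅∪∅=∅
  n10('ee'): parent n3 fail=0; on 'e' 0 → fail=3;  out ∅∪∅=∅
  n5('edd'): parent n4 fail=1; on 'd' 1→0 → fail=1;  out {1}∪∅={1}
  n8('bee'): parent n7 fail=3; on 'e' 3 → fail=10;  out ∅∪∅=∅
  n11('eed'): parent n10 fail=3; on 'd' 3 → fail=4;  out ∅∪∅=∅
  n9('beee'): parent n8 fail=10; on 'e' 10→3 → fail=10;  out {2}∪∅={2}
  n12('eede'): parent n11 fail=4; on 'e' 4→1→0 → fail=3;  out ∅∪∅=∅
  n13('eedeb'): parent n12 fail=3; on 'b' 3→0 → fail=6;  out ∅∪{4}={4}
  n14('eedebd'): parent n13 fail=6; on 'd' 6→0 → fail=1;  out {3}∪∅={3}

Run:
pos 0 'b': at 6  ** P4@[0:0]
pos 1 'e': at 7
pos 2 'e': at 8
pos 3 'e': at 9  ** P2@[0:3]
pos 4 'e': at 10 (fail-walked)
pos 5 'a': at 0 (fail-walked)
pos 6 'c': at 0
pos 7 'e': at 3
pos 8 'd': at 4
pos 9 'd': at 5  ** P1@[7:9]
pos 10 'b': at 2 (fail-walked)  ** P0@[9:10],P4@[10:10]
pos 11 'e': at 7 (fail-walked)
pos 12 'e': at 8
pos 13 'e': at 9  ** P2@[10:13]
pos 14 'e': at 10 (fail-walked)
pos 15 'b': at 6 (fail-walked)  ** P4@[15:15]
pos 16 'e': at 7
pos 17 'e': at 8
pos 18 'e': at 9  ** P2@[15:18]
pos 19 'e': at 10 (fail-walked)
pos 20 'a': at 0 (fail-walked)
pos 21 'a': at 0
pos 22 'a': at 0
pos 23 'e': at 3
pos 24 'd': at 4
pos 25 'd': at 5  ** P1@[23:25]
pos 26 'b': at 2 (fail-walked)  ** P0@[25:26],P4@[26:26]
pos 27 'e': at 7 (fail-walked)
pos 28 'e': at 8
pos 29 'd': at 11 (fail-walked)
pos 30 'e': at 12
pos 31 'b': at 13  ** P4@[31:31]
pos 32 'd': at 14  ** P3@[27:32]
pos 33 'b': at 2 (fail-walked)  ** P0@[32:33],P4@[33:33]
pos 34 'e': at 7 (fail-walked)
pos 35 'e': at 8
pos 36 'e': at 9  ** P2@[33:36]
pos 37 'd': at 11 (fail-walked)
pos 38 'd': at 5 (fail-walked)  ** P1@[36:38]
pos 39 'b': at 2 (fail-walked)  ** P0@[38:39],P4@[39:39]
pos 40 'e': at 7 (fail-walked)
pos 41 'e': at 8
pos 42 'd': at 11 (fail-walked)
pos 43 'e': at 12
pos 44 'b': at 13  ** P4@[44:44]
pos 45 'd': at 14  ** P3@[40:45]
pos 46 'e': at 3 (fail-walked)
pos 47 'd': at 4
pos 48 'b': at 2 (fail-walked)  ** P0@[47:48],P4@[48:48]
pos 49 'e': at 7 (fail-walked)
pos 50 'd': at 4 (fail-walked)
pos 51 'd': at 5  ** P1@[49:51]

All matches (sorted): [[0,4],[3,2],[9,1],[10,0],[10,4],[13,2],[15,4],[18,2],[25,1],[26,0],[26,4],[31,4],[32,3],[33,0],[33,4],[36,2],[38,1],[39,0],[39,4],[44,4],[45,3],[48,0],[48,4],[51,1]]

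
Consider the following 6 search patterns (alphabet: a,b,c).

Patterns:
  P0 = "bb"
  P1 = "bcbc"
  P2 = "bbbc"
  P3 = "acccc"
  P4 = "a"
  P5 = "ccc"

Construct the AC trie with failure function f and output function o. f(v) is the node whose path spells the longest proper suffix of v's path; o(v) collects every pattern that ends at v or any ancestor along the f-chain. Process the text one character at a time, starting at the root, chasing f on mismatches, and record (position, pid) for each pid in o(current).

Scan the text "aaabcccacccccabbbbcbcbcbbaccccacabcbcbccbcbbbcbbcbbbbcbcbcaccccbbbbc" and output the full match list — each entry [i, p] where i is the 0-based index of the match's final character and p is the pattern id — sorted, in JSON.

Build:
Trie (insert patterns):
  0='ε' goto a→8 b→1 c→13
  1='b' goto b→2 c→3
  2='bb' goto b→6  [P0 ends]
  3='bc' goto b→4
  4='bcb' goto c→5
  5='bcbc' goto ·  [P1 ends]
  6='bbb' goto c→7
  7='bbbc' goto ·  [P2 ends]
  8='a' goto c→9  [P4 ends]
  9='ac' goto c→10
  10='acc' goto c→11
  11='accc' goto c→12
  12='acccc' goto ·  [P3 ends]
  13='c' goto c→14
  14='cc' goto c→15
  15='ccc' goto ·  [P5 ends]

BFS fail/out derivation:
  n1('b'): parent n0 fail=0; on 'b' 0 → fail=0;  out ∅∪∅=∅
  n8('a'): parent n0 fail=0; on 'a' 0 → fail=0;  out {4}∪∅={4}
  n13('c'): parent n0 fail=0; on 'c' 0 → fail=0;  out ∅∪∅=∅
  n2('bb'): parent n1 fail=0; on 'b' 0 → fail=1;  out {0}∪∅={0}
  n3('bc'): parent n1 fail=0; on 'c' 0 → fail=13;  out ∅∪∅=∅
  n9('ac'): parent n8 fail=0; on 'c' 0 → fail=13;  out ∅∪∅=∅
  n14('cc'): parent n13 fail=0; on 'c' 0 → fail=13;  out ∅∪∅=∅
  n4('bcb'): parent n3 fail=13; on 'b' 13→0 → fail=1;  out ∅∪∅=∅
  n6('bbb'): parent n2 fail=1; on 'b' 1 → fail=2;  out ∅∪{0}={0}
  n10('acc'): parent n9 fail=13; on 'c' 13 → fail=14;  out ∅∪∅=∅
  n15('ccc'): parent n14 fail=13; on 'c' 13 → fail=14;  out {5}∪∅={5}
  n5('bcbc'): parent n4 fail=1; on 'c' 1 → fail=3;  out {1}∪∅={1}
  n7('bbbc'): parent n6 fail=2; on 'c' 2→1 → fail=3;  out {2}∪∅={2}
  n11('accc'): parent n10 fail=14; on 'c' 14 → fail=15;  out ∅∪{5}={5}
  n12('acccc'): parent n11 fail=15; on 'c' 15→14 → fail=15;  out {3}∪{5}={3,5}

Text stream:
pos 0 'a': at 8  ** P4@[0:0]
pos 1 'a': at 8 ·f  ** P4@[1:1]
pos 2 'a': at 8 ·f  ** P4@[2:2]
pos 3 'b': at 1 ·f
pos 4 'c': at 3
pos 5 'c': at 14 ·f
pos 6 'c': at 15  ** P5@[4:6]
pos 7 'a': at 8 ·f  ** P4@[7:7]
pos 8 'c': at 9
pos 9 'c': at 10
pos 10 'c': at 11  ** P5@[8:10]
pos 11 'c': at 12  ** P3@[7:11],P5@[9:11]
pos 12 'c': at 15 ·f  ** P5@[10:12]
pos 13 'a': at 8 ·f  ** P4@[13:13]
pos 14 'b': at 1 ·f
pos 15 'b': at 2  ** P0@[14:15]
pos 16 'b': at 6  ** P0@[15:16]
pos 17 'b': at 6 ·f  ** P0@[16:17]
pos 18 'c': at 7  ** P2@[15:18]
pos 19 'b': at 4 ·f
pos 20 'c': at 5  ** P1@[17:20]
pos 21 'b': at 4 ·f
pos 22 'c': at 5  ** P1@[19:22]
pos 23 'b': at 4 ·f
pos 24 'b': at 2 ·f  ** P0@[23:24]
pos 25 'a': at 8 ·f  ** P4@[25:25]
pos 26 'c': at 9
pos 27 'c': at 10
pos 28 'c': at 11  ** P5@[26:28]
pos 29 'c': at 12  ** P3@[25:29],P5@[27:29]
pos 30 'a': at 8 ·f  ** P4@[30:30]
pos 31 'c': at 9
pos 32 'a': at 8 ·f  ** P4@[32:32]
pos 33 'b': at 1 ·f
pos 34 'c': at 3
pos 35 'b': at 4
pos 36 'c': at 5  ** P1@[33:36]
pos 37 'b': at 4 ·f
pos 38 'c': at 5  ** P1@[35:38]
pos 39 'c': at 14 ·f
pos 40 'b': at 1 ·f
pos 41 'c': at 3
pos 42 'b': at 4
pos 43 'b': at 2 ·f  ** P0@[42:43]
pos 44 'b': at 6  ** P0@[43:44]
pos 45 'c': at 7  ** P2@[42:45]
pos 46 'b': at 4 ·f
pos 47 'b': at 2 ·f  ** P0@[46:47]
pos 48 'c': at 3 ·f
pos 49 'b': at 4
pos 50 'b': at 2 ·f  ** P0@[49:50]
pos 51 'b': at 6  ** P0@[50:51]
pos 52 'b': at 6 ·f  ** P0@[51:52]
pos 53 'c': at 7  ** P2@[50:53]
pos 54 'b': at 4 ·f
pos 55 'c': at 5  ** P1@[52:55]
pos 56 'b': at 4 ·f
pos 57 'c': at 5  ** P1@[54:57]
pos 58 'a': at 8 ·f  ** P4@[58:58]
pos 59 'c': at 9
pos 60 'c': at 10
pos 61 'c': at 11  ** P5@[59:61]
pos 62 'c': at 12  ** P3@[58:62],P5@[60:62]
pos 63 'b': at 1 ·f
pos 64 'b': at 2  ** P0@[63:64]
pos 65 'b': at 6  ** P0@[64:65]
pos 66 'b': at 6 ·f  ** P0@[65:66]
pos 67 'c': at 7  ** P2@[64:67]

All matches (sorted): [[0,4],[1,4],[2,4],[6,5],[7,4],[10,5],[11,3],[11,5],[12,5],[13,4],[15,0],[16,0],[17,0],[18,2],[20,1],[22,1],[24,0],[25,4],[28,5],[29,3],[29,5],[30,4],[32,4],[36,1],[38,1],[43,0],[44,0],[45,2],[47,0],[50,0],[51,0],[52,0],[53,2],[55,1],[57,1],[58,4],[61,5],[62,3],[62,5],[64,0],[65,0],[66,0],[67,2]]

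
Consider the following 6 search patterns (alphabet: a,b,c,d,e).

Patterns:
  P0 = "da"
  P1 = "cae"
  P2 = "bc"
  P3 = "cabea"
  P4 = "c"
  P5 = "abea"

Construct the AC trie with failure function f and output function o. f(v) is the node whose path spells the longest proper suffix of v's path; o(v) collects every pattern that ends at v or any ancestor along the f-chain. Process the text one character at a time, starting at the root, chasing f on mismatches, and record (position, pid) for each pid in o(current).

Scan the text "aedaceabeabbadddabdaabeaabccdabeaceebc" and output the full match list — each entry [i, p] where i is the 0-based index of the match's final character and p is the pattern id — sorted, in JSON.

Build:
Trie nodes:
  n0 'ε': a→11 b→6 c→3 d→1
  n1 'd': a→2
  n2 'da': ·  ←P0
  n3 'c': a→4  ←P4
  n4 'ca': b→8 e→5
  n5 'cae': ·  ←P1
  n6 'b': c→7
  n7 'bc': ·  ←P2
  n8 'cab': e→9
  n9 'cabe': a→10
  n10 'cabea': ·  ←P3
  n11 'a': b→12
  n12 'ab': e→13
  n13 'abe': a→14
  n14 'abea': ·  ←P5

BFS fail/out derivation:
  n1('d'): parent n0 fail=0; on 'd' 0 → fail=0;  out ∅∪∅=∅
  n3('c'): parent n0 fail=0; on 'c' 0 → fail=0;  out {4}∪∅={4}
  n6('b'): parent n0 fail=0; on 'b' 0 → fail=0;  out ∅∪∅=∅
  n11('a'): parent n0 fail=0; on 'a' 0 → fail=0;  out ∅∪∅=∅
  n2('da'): parent n1 fail=0; on 'a' 0 → fail=11;  out {0}∪∅={0}
  n4('ca'): parent n3 fail=0; on 'a' 0 → fail=11;  out ∅∪∅=∅
  n7('bc'): parent n6 fail=0; on 'c' 0 → fail=3;  out {2}∪{4}={2,4}
  n12('ab'): parent n11 fail=0; on 'b' 0 → fail=6;  out ∅∪∅=∅
  n5('cae'): parent n4 fail=11; on 'e' 11→0 → fail=0;  out {1}∪∅={1}
  n8('cab'): parent n4 fail=11; on 'b' 11 → fail=12;  out ∅∪∅=∅
  n13('abe'): parent n12 fail=6; on 'e' 6→0 → fail=0;  out ∅∪∅=∅
  n9('cabe'): parent n8 fail=12; on 'e' 12 → fail=13;  out ∅∪∅=∅
  n14('abea'): parent n13 fail=0; on 'a' 0 → fail=11;  out {5}∪∅={5}
  n10('cabea'): parent n9 fail=13; on 'a' 13 → fail=14;  out {3}∪{5}={3,5}

Text stream:
i=0 'a': node 0→11
i=1 'e': node 11→0 (fail-walked)
i=2 'd': node 0→1
i=3 'a': node 1→2  emit P0@[2:3]
i=4 'c': node 2→3 (fail-walked)  emit P4@[4:4]
i=5 'e': node 3→0 (fail-walked)
i=6 'a': node 0→11
i=7 'b': node 11→12
i=8 'e': node 12→13
i=9 'a': node 13→14  emit P5@[6:9]
i=10 'b': node 14→12 (fail-walked)
i=11 'b': node 12→6 (fail-walked)
i=12 'a': node 6→11 (fail-walked)
i=13 'd': node 11→1 (fail-walked)
i=14 'd': node 1→1 (fail-walked)
i=15 'd': node 1→1 (fail-walked)
i=16 'a': node 1→2  emit P0@[15:16]
i=17 'b': node 2→12 (fail-walked)
i=18 'd': node 12→1 (fail-walked)
i=19 'a': node 1→2  emit P0@[18:19]
i=20 'a': node 2→11 (fail-walked)
i=21 'b': node 11→12
i=22 'e': node 12→13
i=23 'a': node 13→14  emit P5@[20:23]
i=24 'a': node 14→11 (fail-walked)
i=25 'b': node 11→12
i=26 'c': node 12→7 (fail-walked)  emit P2@[25:26],P4@[26:26]
i=27 'c': node 7→3 (fail-walked)  emit P4@[27:27]
i=28 'd': node 3→1 (fail-walked)
i=29 'a': node 1→2  emit P0@[28:29]
i=30 'b': node 2→12 (fail-walked)
i=31 'e': node 12→13
i=32 'a': node 13→14  emit P5@[29:32]
i=33 'c': node 14→3 (fail-walked)  emit P4@[33:33]
i=34 'e': node 3→0 (fail-walked)
i=35 'e': node 0→0
i=36 'b': node 0→6
i=37 'c': node 6→7  emit P2@[36:37],P4@[37:37]

All matches (sorted): [[3,0],[4,4],[9,5],[16,0],[19,0],[23,5],[26,2],[26,4],[27,4],[29,0],[32,5],[33,4],[37,2],[37,4]]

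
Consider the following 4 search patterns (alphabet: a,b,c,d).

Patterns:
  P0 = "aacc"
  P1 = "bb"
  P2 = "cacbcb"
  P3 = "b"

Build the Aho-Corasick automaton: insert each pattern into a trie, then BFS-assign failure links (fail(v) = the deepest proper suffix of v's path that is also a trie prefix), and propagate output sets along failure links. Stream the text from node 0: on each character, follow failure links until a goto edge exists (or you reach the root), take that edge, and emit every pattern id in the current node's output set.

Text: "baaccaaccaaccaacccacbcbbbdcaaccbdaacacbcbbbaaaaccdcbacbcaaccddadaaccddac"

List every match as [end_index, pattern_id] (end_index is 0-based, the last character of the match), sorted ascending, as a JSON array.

Build:
Trie nodes:
  0='ε' goto a→1 b→5 c→7
  1='a' goto a→2
  2='aa' goto c→3
  3='aac' goto c→4
  4='aacc' goto ·  ←P0
  5='b' goto b→6  ←P3
  6='bb' goto ·  ←P1
  7='c' goto a→8
  8='ca' goto c→9
  9='cac' goto b→10
  10='cacb' goto c→11
  11='cacbc' goto b→12
  12='cacbcb' goto ·  ←P2

Failure links (BFS by depth):
  fail(1) 'a': from fail(0)=0 chase 'a': 0 ⇒ 0;  out=∅∪out(0)=∅
  fail(5) 'b': from fail(0)=0 chase 'b': 0 ⇒ 0;  out={3}∪out(0)={3}
  fail(7) 'c': from fail(0)=0 chase 'c': 0 ⇒ 0;  out=∅∪out(0)=∅
  fail(2) 'aa': from fail(1)=0 chase 'a': 0 ⇒ 1;  out=∅∪out(1)=∅
  fail(6) 'bb': from fail(5)=0 chase 'b': 0 ⇒ 5;  out={1}∪out(5)={1,3}
  fail(8) 'ca': from fail(7)=0 chase 'a': 0 ⇒ 1;  out=∅∪out(1)=∅
  fail(3) 'aac': from fail(2)=1 chase 'c': 1→0 ⇒ 7;  out=∅∪out(7)=∅
  fail(9) 'cac': from fail(8)=1 chase 'c': 1→0 ⇒ 7;  out=∅∪out(7)=∅
  fail(4) 'aacc': from fail(3)=7 chase 'c': 7→0 ⇒ 7;  out={0}∪out(7)={0}
  fail(10) 'cacb': from fail(9)=7 chase 'b': 7→0 ⇒ 5;  out=∅∪out(5)={3}
  fail(11) 'cacbc': from fail(10)=5 chase 'c': 5→0 ⇒ 7;  out=∅∪out(7)=∅
  fail(12) 'cacbcb': from fail(11)=7 chase 'b': 7→0 ⇒ 5;  out={2}∪out(5)={2,3}

Text stream:
i=0 'b': node 0→5  → match P3@[0:0]
i=1 'a': node 5→1 (via fail)
i=2 'a': node 1→2
i=3 'c': node 2→3
i=4 'c': node 3→4  → match P0@[1:4]
i=5 'a': node 4→8 (via fail)
i=6 'a': node 8→2 (via fail)
i=7 'c': node 2→3
i=8 'c': node 3→4  → match P0@[5:8]
i=9 'a': node 4→8 (via fail)
i=10 'a': node 8→2 (via fail)
i=11 'c': node 2→3
i=12 'c': node 3→4  → match P0@[9:12]
i=13 'a': node 4→8 (via fail)
i=14 'a': node 8→2 (via fail)
i=15 'c': node 2→3
i=16 'c': node 3→4  → match P0@[13:16]
i=17 'c': node 4→7 (via fail)
i=18 'a': node 7→8
i=19 'c': node 8→9
i=20 'b': node 9→10  → match P3@[20:20]
i=21 'c': node 10→11
i=22 'b': node 11→12  → match P2@[17:22],P3@[22:22]
i=23 'b': node 12→6 (via fail)  → match P1@[22:23],P3@[23:23]
i=24 'b': node 6→6 (via fail)  → match P1@[23:24],P3@[24:24]
i=25 'd': node 6→0 (via fail)
i=26 'c': node 0→7
i=27 'a': node 7→8
i=28 'a': node 8→2 (via fail)
i=29 'c': node 2→3
i=30 'c': node 3→4  → match P0@[27:30]
i=31 'b': node 4→5 (via fail)  → match P3@[31:31]
i=32 'd': node 5→0 (via fail)
i=33 'a': node 0→1
i=34 'a': node 1→2
i=35 'c': node 2→3
i=36 'a': node 3→8 (via fail)
i=37 'c': node 8→9
i=38 'b': node 9→10  → match P3@[38:38]
i=39 'c': node 10→11
i=40 'b': node 11→12  → match P2@[35:40],P3@[40:40]
i=41 'b': node 12→6 (via fail)  → match P1@[40:41],P3@[41:41]
i=42 'b': node 6→6 (via fail)  → match P1@[41:42],P3@[42:42]
i=43 'a': node 6→1 (via fail)
i=44 'a': node 1→2
i=45 'a': node 2→2 (via fail)
i=46 'a': node 2→2 (via fail)
i=47 'c': node 2→3
i=48 'c': node 3→4  → match P0@[45:48]
i=49 'd': node 4→0 (via fail)
i=50 'c': node 0→7
i=51 'b': node 7→5 (via fail)  → match P3@[51:51]
i=52 'a': node 5→1 (via fail)
i=53 'c': node 1→7 (via fail)
i=54 'b': node 7→5 (via fail)  → match P3@[54:54]
i=55 'c': node 5→7 (via fail)
i=56 'a': node 7→8
i=57 'a': node 8→2 (via fail)
i=58 'c': node 2→3
i=59 'c': node 3→4  → match P0@[56:59]
i=60 'd': node 4→0 (via fail)
i=61 'd': node 0→0
i=62 'a': node 0→1
i=63 'd': node 1→0 (via fail)
i=64 'a': node 0→1
i=65 'a': node 1→2
i=66 'c': node 2→3
i=67 'c': node 3→4  → match P0@[64:67]
i=68 'd': node 4→0 (via fail)
i=69 'd': node 0→0
i=70 'a': node 0→1
i=71 'c': node 1→7 (via fail)

Result: [[0,3],[4,0],[8,0],[12,0],[16,0],[20,3],[22,2],[22,3],[23,1],[23,3],[24,1],[24,3],[30,0],[31,3],[38,3],[40,2],[40,3],[41,1],[41,3],[42,1],[42,3],[48,0],[51,3],[54,3],[59,0],[67,0]]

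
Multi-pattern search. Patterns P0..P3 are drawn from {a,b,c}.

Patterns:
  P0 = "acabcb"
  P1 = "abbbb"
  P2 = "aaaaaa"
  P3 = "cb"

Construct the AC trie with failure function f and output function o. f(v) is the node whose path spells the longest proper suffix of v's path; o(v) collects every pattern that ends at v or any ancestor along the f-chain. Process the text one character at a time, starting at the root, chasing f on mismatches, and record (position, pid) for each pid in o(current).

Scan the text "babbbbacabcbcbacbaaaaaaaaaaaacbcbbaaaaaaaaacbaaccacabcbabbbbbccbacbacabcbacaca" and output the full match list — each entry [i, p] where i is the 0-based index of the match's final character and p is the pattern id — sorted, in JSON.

Construct AC machine:
Trie nodes:
  0='ε' goto a→1 c→16
  1='a' goto a→11 b→7 c→2
  2='ac' goto a→3
  3='aca' goto b→4
  4='acab' goto c→5
  5='acabc' goto b→6
  6='acabcb' goto ·  ←P0
  7='ab' goto b→8
  8='abb' goto b→9
  9='abbb' goto b→10
  10='abbbb' goto ·  ←P1
  11='aa' goto a→12
  12='aaa' goto a→13
  13='aaaa' goto a→14
  14='aaaaa' goto a→15
  15='aaaaaa' goto ·  ←P2
  16='c' goto b→17
  17='cb' goto ·  ←P3

BFS fail/out derivation:
  fail(1) 'a': from fail(0)=0 chase 'a': 0 ⇒ 0;  out=∅∪out(0)=∅
  fail(16) 'c': from fail(0)=0 chase 'c': 0 ⇒ 0;  out=∅∪out(0)=∅
  fail(2) 'ac': from fail(1)=0 chase 'c': 0 ⇒ 16;  out=∅∪out(16)=∅
  fail(7) 'ab': from fail(1)=0 chase 'b': 0 ⇒ 0;  out=∅∪out(0)=∅
  fail(11) 'aa': from fail(1)=0 chase 'a': 0 ⇒ 1;  out=∅∪out(1)=∅
  fail(17) 'cb': from fail(16)=0 chase 'b': 0 ⇒ 0;  out={3}∪out(0)={3}
  fail(3) 'aca': from fail(2)=16 chase 'a': 16→0 ⇒ 1;  out=∅∪out(1)=∅
  fail(8) 'abb': from fail(7)=0 chase 'b': 0 ⇒ 0;  out=∅∪out(0)=∅
  fail(12) 'aaa': from fail(11)=1 chase 'a': 1 ⇒ 11;  out=∅∪out(11)=∅
  fail(4) 'acab': from fail(3)=1 chase 'b': 1 ⇒ 7;  out=∅∪out(7)=∅
  fail(9) 'abbb': from fail(8)=0 chase 'b': 0 ⇒ 0;  out=∅∪out(0)=∅
  fail(13) 'aaaa': from fail(12)=11 chase 'a': 11 ⇒ 12;  out=∅∪out(12)=∅
  fail(5) 'acabc': from fail(4)=7 chase 'c': 7→0 ⇒ 16;  out=∅∪out(16)=∅
  fail(10) 'abbbb': from fail(9)=0 chase 'b': 0 ⇒ 0;  out={1}∪out(0)={1}
  fail(14) 'aaaaa': from fail(13)=12 chase 'a': 12 ⇒ 13;  out=∅∪out(13)=∅
  fail(6) 'acabcb': from fail(5)=16 chase 'b': 16 ⇒ 17;  out={0}∪out(17)={0,3}
  fail(15) 'aaaaaa': from fail(14)=13 chase 'a': 13 ⇒ 14;  out={2}∪out(14)={2}

Scan:
pos 0 'b': at 0
pos 1 'a': at 1
pos 2 'b': at 7
pos 3 'b': at 8
pos 4 'b': at 9
pos 5 'b': at 10  ** P1@[1:5]
pos 6 'a': at 1 ·f
pos 7 'c': at 2
pos 8 'a': at 3
pos 9 'b': at 4
pos 10 'c': at 5
pos 11 'b': at 6  ** P0@[6:11],P3@[10:11]
pos 12 'c': at 16 ·f
pos 13 'b': at 17  ** P3@[12:13]
pos 14 'a': at 1 ·f
pos 15 'c': at 2
pos 16 'b': at 17 ·f  ** P3@[15:16]
pos 17 'a': at 1 ·f
pos 18 'a': at 11
pos 19 'a': at 12
pos 20 'a': at 13
pos 21 'a': at 14
pos 22 'a': at 15  ** P2@[17:22]
pos 23 'a': at 15 ·f  ** P2@[18:23]
pos 24 'a': at 15 ·f  ** P2@[19:24]
pos 25 'a': at 15 ·f  ** P2@[20:25]
pos 26 'a': at 15 ·f  ** P2@[21:26]
pos 27 'a': at 15 ·f  ** P2@[22:27]
pos 28 'a': at 15 ·f  ** P2@[23:28]
pos 29 'c': at 2 ·f
pos 30 'b': at 17 ·f  ** P3@[29:30]
pos 31 'c': at 16 ·f
pos 32 'b': at 17  ** P3@[31:32]
pos 33 'b': at 0 ·f
pos 34 'a': at 1
pos 35 'a': at 11
pos 36 'a': at 12
pos 37 'a': at 13
pos 38 'a': at 14
pos 39 'a': at 15  ** P2@[34:39]
pos 40 'a': at 15 ·f  ** P2@[35:40]
pos 41 'a': at 15 ·f  ** P2@[36:41]
pos 42 'a': at 15 ·f  ** P2@[37:42]
pos 43 'c': at 2 ·f
pos 44 'b': at 17 ·f  ** P3@[43:44]
pos 45 'a': at 1 ·f
pos 46 'a': at 11
pos 47 'c': at 2 ·f
pos 48 'c': at 16 ·f
pos 49 'a': at 1 ·f
pos 50 'c': at 2
pos 51 'a': at 3
pos 52 'b': at 4
pos 53 'c': at 5
pos 54 'b': at 6  ** P0@[49:54],P3@[53:54]
pos 55 'a': at 1 ·f
pos 56 'b': at 7
pos 57 'b': at 8
pos 58 'b': at 9
pos 59 'b': at 10  ** P1@[55:59]
pos 60 'b': at 0 ·f
pos 61 'c': at 16
pos 62 'c': at 16 ·f
pos 63 'b': at 17  ** P3@[62:63]
pos 64 'a': at 1 ·f
pos 65 'c': at 2
pos 66 'b': at 17 ·f  ** P3@[65:66]
pos 67 'a': at 1 ·f
pos 68 'c': at 2
pos 69 'a': at 3
pos 70 'b': at 4
pos 71 'c': at 5
pos 72 'b': at 6  ** P0@[67:72],P3@[71:72]
pos 73 'a': at 1 ·f
pos 74 'c': at 2
pos 75 'a': at 3
pos 76 'c': at 2 ·f
pos 77 'a': at 3

Matches: [[5,1],[11,0],[11,3],[13,3],[16,3],[22,2],[23,2],[24,2],[25,2],[26,2],[27,2],[28,2],[30,3],[32,3],[39,2],[40,2],[41,2],[42,2],[44,3],[54,0],[54,3],[59,1],[63,3],[66,3],[72,0],[72,3]]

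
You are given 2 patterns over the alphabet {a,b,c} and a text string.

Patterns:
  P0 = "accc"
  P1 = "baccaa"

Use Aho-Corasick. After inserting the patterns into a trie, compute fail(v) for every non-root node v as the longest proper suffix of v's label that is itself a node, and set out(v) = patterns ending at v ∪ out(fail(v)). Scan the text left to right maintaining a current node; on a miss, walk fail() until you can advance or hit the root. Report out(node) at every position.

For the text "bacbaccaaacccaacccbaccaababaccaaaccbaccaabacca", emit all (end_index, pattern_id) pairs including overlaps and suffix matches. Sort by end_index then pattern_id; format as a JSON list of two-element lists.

Build:
Trie (insert patterns):
  0='ε' goto a→1 b→5
  1='a' goto c→2
  2='ac' goto c→3
  3='acc' goto c→4
  4='accc' goto ·  ←P0
  5='b' goto a→6
  6='ba' goto c→7
  7='bac' goto c→8
  8='bacc' goto a→9
  9='bacca' goto a→10
  10='baccaa' goto ·  ←P1

BFS fail/out derivation:
  n1('a'): parent n0 fail=0; on 'a' 0 → fail=0;  out ∅∪∅=∅
  n5('b'): parent n0 fail=0; on 'b' 0 → fail=0;  out ∅∪∅=∅
  n2('ac'): parent n1 fail=0; on 'c' 0 → fail=0;  out ∅∪∅=∅
  n6('ba'): parent n5 fail=0; on 'a' 0 → fail=1;  out ∅∪∅=∅
  n3('acc'): parent n2 fail=0; on 'c' 0 → fail=0;  out ∅∪∅=∅
  n7('bac'): parent n6 fail=1; on 'c' 1 → fail=2;  out ∅∪∅=∅
  n4('accc'): parent n3 fail=0; on 'c' 0 → fail=0;  out {0}∪∅={0}
  n8('bacc'): parent n7 fail=2; on 'c' 2 → fail=3;  out ∅∪∅=∅
  n9('bacca'): parent n8 fail=3; on 'a' 3→0 → fail=1;  out ∅∪∅=∅
  n10('baccaa'): parent n9 fail=1; on 'a' 1→0 → fail=1;  out {1}∪∅={1}

Scan:
pos 0 'b': at 5
pos 1 'a': at 6
pos 2 'c': at 7
pos 3 'b': at 5 (via fail)
pos 4 'a': at 6
pos 5 'c': at 7
pos 6 'c': at 8
pos 7 'a': at 9
pos 8 'a': at 10  ** P1@[3:8]
pos 9 'a': at 1 (via fail)
pos 10 'c': at 2
pos 11 'c': at 3
pos 12 'c': at 4  ** P0@[9:12]
pos 13 'a': at 1 (via fail)
pos 14 'a': at 1 (via fail)
pos 15 'c': at 2
pos 16 'c': at 3
pos 17 'c': at 4  ** P0@[14:17]
pos 18 'b': at 5 (via fail)
pos 19 'a': at 6
pos 20 'c': at 7
pos 21 'c': at 8
pos 22 'a': at 9
pos 23 'a': at 10  ** P1@[18:23]
pos 24 'b': at 5 (via fail)
pos 25 'a': at 6
pos 26 'b': at 5 (via fail)
pos 27 'a': at 6
pos 28 'c': at 7
pos 29 'c': at 8
pos 30 'a': at 9
pos 31 'a': at 10  ** P1@[26:31]
pos 32 'a': at 1 (via fail)
pos 33 'c': at 2
pos 34 'c': at 3
pos 35 'b': at 5 (via fail)
pos 36 'a': at 6
pos 37 'c': at 7
pos 38 'c': at 8
pos 39 'a': at 9
pos 40 'a': at 10  ** P1@[35:40]
pos 41 'b': at 5 (via fail)
pos 42 'a': at 6
pos 43 'c': at 7
pos 44 'c': at 8
pos 45 'a': at 9

Result: [[8,1],[12,0],[17,0],[23,1],[31,1],[40,1]]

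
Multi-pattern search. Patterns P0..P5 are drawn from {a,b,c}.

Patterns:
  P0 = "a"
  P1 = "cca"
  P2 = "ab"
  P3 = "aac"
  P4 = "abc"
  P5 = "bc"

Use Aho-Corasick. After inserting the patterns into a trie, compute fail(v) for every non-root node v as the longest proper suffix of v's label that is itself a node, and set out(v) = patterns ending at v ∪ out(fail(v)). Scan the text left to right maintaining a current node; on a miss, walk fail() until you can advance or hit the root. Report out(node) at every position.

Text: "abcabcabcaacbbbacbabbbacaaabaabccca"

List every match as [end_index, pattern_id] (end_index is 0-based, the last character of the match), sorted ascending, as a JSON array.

Build:
Trie (insert patterns):
  0='ε' goto a→1 b→9 c→2
  1='a' goto a→6 b→5  [P0 ends]
  2='c' goto c→3
  3='cc' goto a→4
  4='cca' goto ·  [P1 ends]
  5='ab' goto c→8  [P2 ends]
  6='aa' goto c→7
  7='aac' goto ·  [P3 ends]
  8='abc' goto ·  [P4 ends]
  9='b' goto c→10
  10='bc' goto ·  [P5 ends]

BFS fail/out derivation:
  n1('a'): parent n0 fail=0; on 'a' 0 → fail=0;  out {0}∪∅={0}
  n2('c'): parent n0 fail=0; on 'c' 0 → fail=0;  out ∅∪∅=∅
  n9('b'): parent n0 fail=0; on 'b' 0 → fail=0;  out ∅∪∅=∅
  n3('cc'): parent n2 fail=0; on 'c' 0 → fail=2;  out ∅∪∅=∅
  n5('ab'): parent n1 fail=0; on 'b' 0 → fail=9;  out {2}∪∅={2}
  n6('aa'): parent n1 fail=0; on 'a' 0 → fail=1;  out ∅∪{0}={0}
  n10('bc'): parent n9 fail=0; on 'c' 0 → fail=2;  out {5}∪∅={5}
  n4('cca'): parent n3 fail=2; on 'a' 2→0 → fail=1;  out {1}∪{0}={0,1}
  n7('aac'): parent n6 fail=1; on 'c' 1→0 → fail=2;  out {3}∪∅={3}
  n8('abc'): parent n5 fail=9; on 'c' 9 → fail=10;  out {4}∪{5}={4,5}

Text stream:
[0] read 'a'  n0⇒n1  emit P0@[0:0]
[1] read 'b'  n1⇒n5  emit P2@[0:1]
[2] read 'c'  n5⇒n8  emit P4@[0:2],P5@[1:2]
[3] read 'a'  n8⇒n1 ·f  emit P0@[3:3]
[4] read 'b'  n1⇒n5  emit P2@[3:4]
[5] read 'c'  n5⇒n8  emit P4@[3:5],P5@[4:5]
[6] read 'a'  n8⇒n1 ·f  emit P0@[6:6]
[7] read 'b'  n1⇒n5  emit P2@[6:7]
[8] read 'c'  n5⇒n8  emit P4@[6:8],P5@[7:8]
[9] read 'a'  n8⇒n1 ·f  emit P0@[9:9]
[10] read 'a'  n1⇒n6  emit P0@[10:10]
[11] read 'c'  n6⇒n7  emit P3@[9:11]
[12] read 'b'  n7⇒n9 ·f
[13] read 'b'  n9⇒n9 ·f
[14] read 'b'  n9⇒n9 ·f
[15] read 'a'  n9⇒n1 ·f  emit P0@[15:15]
[16] read 'c'  n1⇒n2 ·f
[17] read 'b'  n2⇒n9 ·f
[18] read 'a'  n9⇒n1 ·f  emit P0@[18:18]
[19] read 'b'  n1⇒n5  emit P2@[18:19]
[20] read 'b'  n5⇒n9 ·f
[21] read 'b'  n9⇒n9 ·f
[22] read 'a'  n9⇒n1 ·f  emit P0@[22:22]
[23] read 'c'  n1⇒n2 ·f
[24] read 'a'  n2⇒n1 ·f  emit P0@[24:24]
[25] read 'a'  n1⇒n6  emit P0@[25:25]
[26] read 'a'  n6⇒n6 ·f  emit P0@[26:26]
[27] read 'b'  n6⇒n5 ·f  emit P2@[26:27]
[28] read 'a'  n5⇒n1 ·f  emit P0@[28:28]
[29] read 'a'  n1⇒n6  emit P0@[29:29]
[30] read 'b'  n6⇒n5 ·f  emit P2@[29:30]
[31] read 'c'  n5⇒n8  emit P4@[29:31],P5@[30:31]
[32] read 'c'  n8⇒n3 ·f
[33] read 'c'  n3⇒n3 ·f
[34] read 'a'  n3⇒n4  emit P0@[34:34],P1@[32:34]

Matches: [[0,0],[1,2],[2,4],[2,5],[3,0],[4,2],[5,4],[5,5],[6,0],[7,2],[8,4],[8,5],[9,0],[10,0],[11,3],[15,0],[18,0],[19,2],[22,0],[24,0],[25,0],[26,0],[27,2],[28,0],[29,0],[30,2],[31,4],[31,5],[34,0],[34,1]]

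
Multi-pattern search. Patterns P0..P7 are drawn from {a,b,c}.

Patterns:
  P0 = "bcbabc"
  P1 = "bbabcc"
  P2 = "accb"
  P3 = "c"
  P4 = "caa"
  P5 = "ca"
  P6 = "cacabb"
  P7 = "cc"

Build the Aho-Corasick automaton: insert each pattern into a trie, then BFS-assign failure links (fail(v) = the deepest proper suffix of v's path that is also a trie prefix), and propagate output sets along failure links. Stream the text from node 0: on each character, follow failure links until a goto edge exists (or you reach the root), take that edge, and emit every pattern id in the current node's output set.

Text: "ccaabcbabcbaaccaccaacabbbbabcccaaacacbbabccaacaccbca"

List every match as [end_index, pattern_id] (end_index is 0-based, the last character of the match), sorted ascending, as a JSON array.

Build automaton:
Trie (insert patterns):
  n0 'ε': a→12 b→1 c→16
  n1 'b': b→7 c→2
  n2 'bc': b→3
  n3 'bcb': a→4
  n4 'bcba': b→5
  n5 'bcbab': c→6
  n6 'bcbabc': ·  ←P0
  n7 'bb': a→8
  n8 'bba': b→9
  n9 'bbab': c→10
  n10 'bbabc': c→11
  n11 'bbabcc': ·  ←P1
  n12 'a': c→13
  n13 'ac': c→14
  n14 'acc': b→15
  n15 'accb': ·  ←P2
  n16 'c': a→17 c→23  ←P3
  n17 'ca': a→18 c→19  ←P5
  n18 'caa': ·  ←P4
  n19 'cac': a→20
  n20 'caca': b→21
  n21 'cacab': b→22
  n22 'cacabb': ·  ←P6
  n23 'cc': ·  ←P7

Failure links (BFS by depth):
  n1('b'): parent n0 fail=0; on 'b' 0 → fail=0;  out ∅∪∅=∅
  n12('a'): parent n0 fail=0; on 'a' 0 → fail=0;  out ∅∪∅=∅
  n16('c'): parent n0 fail=0; on 'c' 0 → fail=0;  out {3}∪∅={3}
  n2('bc'): parent n1 fail=0; on 'c' 0 → fail=16;  out ∅∪{3}={3}
  n7('bb'): parent n1 fail=0; on 'b' 0 → fail=1;  out ∅∪∅=∅
  n13('ac'): parent n12 fail=0; on 'c' 0 → fail=16;  out ∅∪{3}={3}
  n17('ca'): parent n16 fail=0; on 'a' 0 → fail=12;  out {5}∪∅={5}
  n23('cc'): parent n16 fail=0; on 'c' 0 → fail=16;  out {7}∪{3}={3,7}
  n3('bcb'): parent n2 fail=16; on 'b' 16→0 → fail=1;  out ∅∪∅=∅
  n8('bba'): parent n7 fail=1; on 'a' 1→0 → fail=12;  out ∅∪∅=∅
  n14('acc'): parent n13 fail=16; on 'c' 16 → fail=23;  out ∅∪{3,7}={3,7}
  n18('caa'): parent n17 fail=12; on 'a' 12→0 → fail=12;  out {4}∪∅={4}
  n19('cac'): parent n17 fail=12; on 'c' 12 → fail=13;  out ∅∪{3}={3}
  n4('bcba'): parent n3 fail=1; on 'a' 1→0 → fail=12;  out ∅∪∅=∅
  n9('bbab'): parent n8 fail=12; on 'b' 12→0 → fail=1;  out ∅∪∅=∅
  n15('accb'): parent n14 fail=23; on 'b' 23→16→0 → fail=1;  out {2}∪∅={2}
  n20('caca'): parent n19 fail=13; on 'a' 13→16 → fail=17;  out ∅∪{5}={5}
  n5('bcbab'): parent n4 fail=12; on 'b' 12→0 → fail=1;  out ∅∪∅=∅
  n10('bbabc'): parent n9 fail=1; on 'c' 1 → fail=2;  out ∅∪{3}={3}
  n21('cacab'): parent n20 fail=17; on 'b' 17→12→0 → fail=1;  out ∅∪∅=∅
  n6('bcbabc'): parent n5 fail=1; on 'c' 1 → fail=2;  out {0}∪{3}={0,3}
  n11('bbabcc'): parent n10 fail=2; on 'c' 2→16 → fail=23;  out {1}∪{3,7}={1,3,7}
  n22('cacabb'): parent n21 fail=1; on 'b' 1 → fail=7;  out {6}∪∅={6}

Scan:
i=0 'c': node 0→16  emit P3@[0:0]
i=1 'c': node 16→23  emit P3@[1:1],P7@[0:1]
i=2 'a': node 23→17 (via fail)  emit P5@[1:2]
i=3 'a': node 17→18  emit P4@[1:3]
i=4 'b': node 18→1 (via fail)
i=5 'c': node 1→2  emit P3@[5:5]
i=6 'b': node 2→3
i=7 'a': node 3→4
i=8 'b': node 4→5
i=9 'c': node 5→6  emit P0@[4:9],P3@[9:9]
i=10 'b': node 6→3 (via fail)
i=11 'a': node 3→4
i=12 'a': node 4→12 (via fail)
i=13 'c': node 12→13  emit P3@[13:13]
i=14 'c': node 13→14  emit P3@[14:14],P7@[13:14]
i=15 'a': node 14→17 (via fail)  emit P5@[14:15]
i=16 'c': node 17→19  emit P3@[16:16]
i=17 'c': node 19→14 (via fail)  emit P3@[17:17],P7@[16:17]
i=18 'a': node 14→17 (via fail)  emit P5@[17:18]
i=19 'a': node 17→18  emit P4@[17:19]
i=20 'c': node 18→13 (via fail)  emit P3@[20:20]
i=21 'a': node 13→17 (via fail)  emit P5@[20:21]
i=22 'b': node 17→1 (via fail)
i=23 'b': node 1→7
i=24 'b': node 7→7 (via fail)
i=25 'b': node 7→7 (via fail)
i=26 'a': node 7→8
i=27 'b': node 8→9
i=28 'c': node 9→10  emit P3@[28:28]
i=29 'c': node 10→11  emit P1@[24:29],P3@[29:29],P7@[28:29]
i=30 'c': node 11→23 (via fail)  emit P3@[30:30],P7@[29:30]
i=31 'a': node 23→17 (via fail)  emit P5@[30:31]
i=32 'a': node 17→18  emit P4@[30:32]
i=33 'a': node 18→12 (via fail)
i=34 'c': node 12→13  emit P3@[34:34]
i=35 'a': node 13→17 (via fail)  emit P5@[34:35]
i=36 'c': node 17→19  emit P3@[36:36]
i=37 'b': node 19→1 (via fail)
i=38 'b': node 1→7
i=39 'a': node 7→8
i=40 'b': node 8→9
i=41 'c': node 9→10  emit P3@[41:41]
i=42 'c': node 10→11  emit P1@[37:42],P3@[42:42],P7@[41:42]
i=43 'a': node 11→17 (via fail)  emit P5@[42:43]
i=44 'a': node 17→18  emit P4@[42:44]
i=45 'c': node 18→13 (via fail)  emit P3@[45:45]
i=46 'a': node 13→17 (via fail)  emit P5@[45:46]
i=47 'c': node 17→19  emit P3@[47:47]
i=48 'c': node 19→14 (via fail)  emit P3@[48:48],P7@[47:48]
i=49 'b': node 14→15  emit P2@[46:49]
i=50 'c': node 15→2 (via fail)  emit P3@[50:50]
i=51 'a': node 2→17 (via fail)  emit P5@[50:51]

Matches: [[0,3],[1,3],[1,7],[2,5],[3,4],[5,3],[9,0],[9,3],[13,3],[14,3],[14,7],[15,5],[16,3],[17,3],[17,7],[18,5],[19,4],[20,3],[21,5],[28,3],[29,1],[29,3],[29,7],[30,3],[30,7],[31,5],[32,4],[34,3],[35,5],[36,3],[41,3],[42,1],[42,3],[42,7],[43,5],[44,4],[45,3],[46,5],[47,3],[48,3],[48,7],[49,2],[50,3],[51,5]]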